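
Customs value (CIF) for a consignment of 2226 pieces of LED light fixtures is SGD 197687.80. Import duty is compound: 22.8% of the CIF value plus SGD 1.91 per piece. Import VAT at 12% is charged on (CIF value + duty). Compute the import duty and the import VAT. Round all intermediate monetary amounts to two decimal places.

Ad valorem component: 197687.80 × 22.8% = 45072.82
Specific component: 2226 × 1.91 = 4251.66
Import duty = 45072.82 + 4251.66 = 49324.48
VAT base = CIF + duty = 197687.80 + 49324.48 = 247012.28
Import VAT = 247012.28 × 12% = 29641.47

Import duty: SGD 49324.48; import VAT: SGD 29641.47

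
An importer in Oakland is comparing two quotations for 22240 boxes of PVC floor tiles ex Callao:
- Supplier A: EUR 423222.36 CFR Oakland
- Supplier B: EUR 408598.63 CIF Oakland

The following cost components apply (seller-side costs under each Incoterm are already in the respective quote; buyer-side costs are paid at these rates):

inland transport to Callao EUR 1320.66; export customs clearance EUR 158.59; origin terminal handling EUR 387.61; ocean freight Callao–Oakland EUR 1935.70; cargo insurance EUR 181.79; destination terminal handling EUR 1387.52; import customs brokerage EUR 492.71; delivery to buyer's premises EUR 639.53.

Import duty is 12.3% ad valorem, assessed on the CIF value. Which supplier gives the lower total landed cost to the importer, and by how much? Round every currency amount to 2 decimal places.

Supplier B is cheaper by EUR 16626.60

Supplier A (CFR):
CIF value = CFR price + insurance = 423222.36 + 181.79 = 423404.15
Import duty = 423404.15 × 12.3% = 52078.71
Buyer bears (A): 181.79 + 1387.52 + 492.71 + 639.53 = 2701.55
Landed cost (A) = invoice 423222.36 + 2701.55 + duty 52078.71 = 478002.62
Supplier B (CIF):
The CIF price already equals the CIF value: 408598.63
Import duty = 408598.63 × 12.3% = 50257.63
Buyer bears (B): 1387.52 + 492.71 + 639.53 = 2519.76
Landed cost (B) = invoice 408598.63 + 2519.76 + duty 50257.63 = 461376.02
Difference = |478002.62 − 461376.02| = 16626.60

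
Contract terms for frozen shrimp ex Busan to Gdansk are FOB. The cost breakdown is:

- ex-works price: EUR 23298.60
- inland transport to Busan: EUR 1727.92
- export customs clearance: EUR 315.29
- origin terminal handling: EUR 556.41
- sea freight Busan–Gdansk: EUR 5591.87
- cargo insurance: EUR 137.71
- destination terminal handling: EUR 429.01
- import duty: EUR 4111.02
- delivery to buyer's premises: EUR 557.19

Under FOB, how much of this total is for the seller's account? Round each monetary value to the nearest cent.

Seller's account: EUR 25898.22

FOB: the seller bears costs until goods are on board at the origin port; the buyer bears freight, insurance and all costs thereafter.
Seller's account: goods 23298.60 + inland to port 1727.92 + export clearance 315.29 + origin terminal 556.41 = 25898.22
Buyer's account: freight 5591.87 + insurance 137.71 + destination terminal 429.01 + duty 4111.02 + delivery 557.19 = 10826.80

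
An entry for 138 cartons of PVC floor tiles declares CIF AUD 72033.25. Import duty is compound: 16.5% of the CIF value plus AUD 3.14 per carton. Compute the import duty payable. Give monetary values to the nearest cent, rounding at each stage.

Ad valorem component: 72033.25 × 16.5% = 11885.49
Specific component: 138 × 3.14 = 433.32
Import duty = 11885.49 + 433.32 = 12318.81

Import duty: AUD 12318.81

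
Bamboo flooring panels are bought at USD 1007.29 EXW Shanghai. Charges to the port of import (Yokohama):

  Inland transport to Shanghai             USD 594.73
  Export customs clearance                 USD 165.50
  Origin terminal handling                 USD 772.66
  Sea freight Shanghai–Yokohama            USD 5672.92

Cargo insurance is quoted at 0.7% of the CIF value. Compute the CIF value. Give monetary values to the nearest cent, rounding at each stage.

Let C be the CIF value. C = EXW price + pre-shipment costs + freight + 0.7% × C
C − 0.7% × C = 1007.29 + 594.73 + 165.50 + 772.66 + 5672.92
0.993 × C = 8213.10
C = 8213.10 / 0.993 = 8271.00
Insurance premium = 0.7% × 8271.00 = 57.90

CIF value: USD 8271.00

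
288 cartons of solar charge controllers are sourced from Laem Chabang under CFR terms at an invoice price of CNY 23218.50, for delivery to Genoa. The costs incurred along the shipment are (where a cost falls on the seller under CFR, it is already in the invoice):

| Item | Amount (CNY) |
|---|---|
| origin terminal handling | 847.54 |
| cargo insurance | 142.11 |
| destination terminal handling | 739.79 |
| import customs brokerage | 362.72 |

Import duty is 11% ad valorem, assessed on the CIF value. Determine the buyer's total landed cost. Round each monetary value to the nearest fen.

CFR: the seller pays costs through ocean freight to the destination port, but not insurance.
Already in the invoice (seller's account under CFR): origin terminal — exclude.
CIF value = CFR price + insurance = 23218.50 + 142.11 = 23360.61
Import duty = 23360.61 × 11% = 2569.67
Buyer bears: insurance 142.11 + destination terminal 739.79 + brokerage 362.72 + duty 2569.67 = 3814.29
Landed cost = invoice 23218.50 + 3814.29 = 27032.79

Total landed cost: CNY 27032.79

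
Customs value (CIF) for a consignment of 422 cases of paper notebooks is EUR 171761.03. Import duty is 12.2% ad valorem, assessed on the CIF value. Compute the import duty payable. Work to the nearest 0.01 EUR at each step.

Import duty: EUR 20954.85

Import duty = 171761.03 × 12.2% = 20954.85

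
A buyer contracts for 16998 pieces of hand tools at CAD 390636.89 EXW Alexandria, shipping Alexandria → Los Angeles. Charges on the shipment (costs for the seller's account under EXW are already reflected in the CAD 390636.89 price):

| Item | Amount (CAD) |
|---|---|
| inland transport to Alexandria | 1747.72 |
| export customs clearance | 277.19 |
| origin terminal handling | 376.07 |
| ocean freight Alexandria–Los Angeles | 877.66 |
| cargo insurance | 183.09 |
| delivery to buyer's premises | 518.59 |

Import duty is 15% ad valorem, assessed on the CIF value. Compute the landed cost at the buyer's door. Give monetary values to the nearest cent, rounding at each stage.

Total landed cost: CAD 453732.00

EXW: the seller makes goods available at their premises; the buyer bears all onward costs.
CIF value = EXW price + inland to port + export clearance + origin terminal + freight + insurance = 390636.89 + 1747.72 + 277.19 + 376.07 + 877.66 + 183.09 = 394098.62
Import duty = 394098.62 × 15% = 59114.79
Buyer bears: inland to port 1747.72 + export clearance 277.19 + origin terminal 376.07 + freight 877.66 + insurance 183.09 + delivery 518.59 + duty 59114.79 = 63095.11
Landed cost = invoice 390636.89 + 63095.11 = 453732.00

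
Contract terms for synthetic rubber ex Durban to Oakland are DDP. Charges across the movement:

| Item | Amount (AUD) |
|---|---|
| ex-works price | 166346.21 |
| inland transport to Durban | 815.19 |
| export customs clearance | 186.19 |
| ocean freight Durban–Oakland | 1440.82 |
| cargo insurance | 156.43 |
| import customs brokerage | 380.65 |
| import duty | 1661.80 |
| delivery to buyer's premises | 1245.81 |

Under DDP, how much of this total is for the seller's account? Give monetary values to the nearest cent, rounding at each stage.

DDP: the seller bears all costs including import duty.
Seller's account: goods 166346.21 + inland to port 815.19 + export clearance 186.19 + freight 1440.82 + insurance 156.43 + brokerage 380.65 + duty 1661.80 + delivery 1245.81 = 172233.10
Buyer's account: 0.00

Seller's account: AUD 172233.10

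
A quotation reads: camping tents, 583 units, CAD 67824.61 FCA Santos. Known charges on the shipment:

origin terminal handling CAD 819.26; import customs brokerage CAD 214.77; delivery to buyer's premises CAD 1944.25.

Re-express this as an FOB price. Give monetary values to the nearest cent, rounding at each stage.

FOB price: CAD 68643.87

Not relevant to the conversion: delivery, brokerage — on the buyer under both terms; not part of either seller's price.
From FCA to FOB, the seller additionally bears: origin terminal.
FOB price = 67824.61 + 819.26 = 68643.87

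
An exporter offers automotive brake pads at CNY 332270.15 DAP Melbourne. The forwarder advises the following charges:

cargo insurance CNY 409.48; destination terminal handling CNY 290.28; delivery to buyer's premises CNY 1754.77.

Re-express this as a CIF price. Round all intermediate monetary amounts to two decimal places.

CIF price: CNY 330225.10

Not relevant to the conversion: insurance — on the seller under both DAP and CIF; already in the DAP price and stays in the CIF price.
From DAP to CIF, the seller no longer bears: destination terminal, delivery.
CIF price = 332270.15 − 290.28 − 1754.77 = 330225.10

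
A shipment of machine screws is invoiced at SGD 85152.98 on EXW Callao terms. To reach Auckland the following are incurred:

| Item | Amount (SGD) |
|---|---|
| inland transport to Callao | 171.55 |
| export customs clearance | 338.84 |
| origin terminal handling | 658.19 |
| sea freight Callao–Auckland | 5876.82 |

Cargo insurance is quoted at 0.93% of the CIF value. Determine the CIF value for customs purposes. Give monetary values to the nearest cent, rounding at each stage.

Let C be the CIF value. C = EXW price + pre-shipment costs + freight + 0.93% × C
C − 0.93% × C = 85152.98 + 171.55 + 338.84 + 658.19 + 5876.82
0.9907 × C = 92198.38
C = 92198.38 / 0.9907 = 93063.87
Insurance premium = 0.93% × 93063.87 = 865.49

CIF value: SGD 93063.87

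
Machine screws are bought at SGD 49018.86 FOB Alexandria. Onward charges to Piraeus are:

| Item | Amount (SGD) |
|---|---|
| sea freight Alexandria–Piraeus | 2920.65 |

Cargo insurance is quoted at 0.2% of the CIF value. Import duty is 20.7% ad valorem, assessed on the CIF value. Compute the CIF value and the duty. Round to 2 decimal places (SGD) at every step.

Let C be the CIF value. C = FOB price + freight + 0.2% × C
C − 0.2% × C = 49018.86 + 2920.65
0.998 × C = 51939.51
C = 51939.51 / 0.998 = 52043.60
Insurance premium = 0.2% × 52043.60 = 104.09
Import duty = 52043.60 × 20.7% = 10773.03

CIF value: SGD 52043.60; import duty: SGD 10773.03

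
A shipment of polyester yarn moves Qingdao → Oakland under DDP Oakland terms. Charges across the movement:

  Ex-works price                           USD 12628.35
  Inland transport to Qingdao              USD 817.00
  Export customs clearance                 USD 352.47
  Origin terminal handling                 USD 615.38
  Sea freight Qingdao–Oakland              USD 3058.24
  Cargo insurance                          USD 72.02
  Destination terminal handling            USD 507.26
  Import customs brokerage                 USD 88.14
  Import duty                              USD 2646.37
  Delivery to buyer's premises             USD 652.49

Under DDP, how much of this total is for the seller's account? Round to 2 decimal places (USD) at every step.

Seller's account: USD 21437.72

DDP: the seller bears all costs including import duty.
Seller's account: goods 12628.35 + inland to port 817.00 + export clearance 352.47 + origin terminal 615.38 + freight 3058.24 + insurance 72.02 + destination terminal 507.26 + brokerage 88.14 + duty 2646.37 + delivery 652.49 = 21437.72
Buyer's account: 0.00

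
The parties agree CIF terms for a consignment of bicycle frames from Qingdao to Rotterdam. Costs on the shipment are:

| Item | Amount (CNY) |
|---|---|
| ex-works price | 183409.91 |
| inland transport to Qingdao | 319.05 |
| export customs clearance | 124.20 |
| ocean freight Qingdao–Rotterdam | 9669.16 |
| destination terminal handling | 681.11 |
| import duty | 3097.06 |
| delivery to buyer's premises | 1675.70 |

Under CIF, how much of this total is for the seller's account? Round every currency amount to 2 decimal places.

Seller's account: CNY 193522.32

CIF: the seller pays costs through ocean freight and marine insurance to the destination port.
Seller's account: goods 183409.91 + inland to port 319.05 + export clearance 124.20 + freight 9669.16 = 193522.32
Buyer's account: destination terminal 681.11 + duty 3097.06 + delivery 1675.70 = 5453.87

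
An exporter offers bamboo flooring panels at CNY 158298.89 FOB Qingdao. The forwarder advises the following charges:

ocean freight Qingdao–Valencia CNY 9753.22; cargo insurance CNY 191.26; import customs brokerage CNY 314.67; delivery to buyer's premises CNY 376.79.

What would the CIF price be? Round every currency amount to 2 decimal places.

CIF price: CNY 168243.37

Not relevant to the conversion: brokerage, delivery — on the buyer under both terms; not part of either seller's price.
From FOB to CIF, the seller additionally bears: freight, insurance.
CIF price = 158298.89 + 9753.22 + 191.26 = 168243.37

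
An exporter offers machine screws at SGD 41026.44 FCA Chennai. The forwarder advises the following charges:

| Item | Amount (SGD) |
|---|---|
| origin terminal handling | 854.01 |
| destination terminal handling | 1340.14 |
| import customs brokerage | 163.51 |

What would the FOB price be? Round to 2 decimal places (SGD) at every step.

Not relevant to the conversion: destination terminal, brokerage — on the buyer under both terms; not part of either seller's price.
From FCA to FOB, the seller additionally bears: origin terminal.
FOB price = 41026.44 + 854.01 = 41880.45

FOB price: SGD 41880.45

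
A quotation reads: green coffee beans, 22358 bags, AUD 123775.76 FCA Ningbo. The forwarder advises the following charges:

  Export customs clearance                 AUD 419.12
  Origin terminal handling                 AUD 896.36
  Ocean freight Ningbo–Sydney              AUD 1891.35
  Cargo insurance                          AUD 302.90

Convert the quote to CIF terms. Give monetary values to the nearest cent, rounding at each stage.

Not relevant to the conversion: export clearance — on the seller under both FCA and CIF; already in the FCA price and stays in the CIF price.
From FCA to CIF, the seller additionally bears: origin terminal, freight, insurance.
CIF price = 123775.76 + 896.36 + 1891.35 + 302.90 = 126866.37

CIF price: AUD 126866.37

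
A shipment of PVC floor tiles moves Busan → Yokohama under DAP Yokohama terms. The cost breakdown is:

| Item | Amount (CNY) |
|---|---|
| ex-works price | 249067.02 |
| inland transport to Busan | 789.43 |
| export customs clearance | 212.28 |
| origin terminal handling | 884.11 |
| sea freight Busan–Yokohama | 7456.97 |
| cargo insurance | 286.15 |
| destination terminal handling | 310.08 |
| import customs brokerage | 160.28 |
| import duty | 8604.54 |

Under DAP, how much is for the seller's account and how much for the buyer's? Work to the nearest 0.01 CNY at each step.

DAP: the seller bears all costs to the named destination except import duty and clearance.
Seller's account: goods 249067.02 + inland to port 789.43 + export clearance 212.28 + origin terminal 884.11 + freight 7456.97 + insurance 286.15 + destination terminal 310.08 = 259006.04
Buyer's account: brokerage 160.28 + duty 8604.54 = 8764.82

Seller: CNY 259006.04; buyer: CNY 8764.82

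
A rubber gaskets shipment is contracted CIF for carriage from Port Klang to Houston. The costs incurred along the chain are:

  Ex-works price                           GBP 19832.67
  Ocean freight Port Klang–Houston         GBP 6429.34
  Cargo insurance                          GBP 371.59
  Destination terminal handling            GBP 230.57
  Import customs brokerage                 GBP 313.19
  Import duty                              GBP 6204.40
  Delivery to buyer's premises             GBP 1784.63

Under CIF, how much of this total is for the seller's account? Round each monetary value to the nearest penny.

CIF: the seller pays costs through ocean freight and marine insurance to the destination port.
Seller's account: goods 19832.67 + freight 6429.34 + insurance 371.59 = 26633.60
Buyer's account: destination terminal 230.57 + brokerage 313.19 + duty 6204.40 + delivery 1784.63 = 8532.79

Seller's account: GBP 26633.60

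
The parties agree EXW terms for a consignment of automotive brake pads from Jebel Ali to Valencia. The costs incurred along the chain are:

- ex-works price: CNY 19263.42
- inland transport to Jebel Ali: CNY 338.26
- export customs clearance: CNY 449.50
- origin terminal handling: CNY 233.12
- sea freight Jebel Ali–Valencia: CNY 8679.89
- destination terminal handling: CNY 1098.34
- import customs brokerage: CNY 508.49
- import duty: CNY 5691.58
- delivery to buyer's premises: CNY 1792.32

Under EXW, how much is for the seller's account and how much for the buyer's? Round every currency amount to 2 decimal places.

Seller: CNY 19263.42; buyer: CNY 18791.50

EXW: the seller makes goods available at their premises; the buyer bears all onward costs.
Seller's account: goods 19263.42 = 19263.42
Buyer's account: inland to port 338.26 + export clearance 449.50 + origin terminal 233.12 + freight 8679.89 + destination terminal 1098.34 + brokerage 508.49 + duty 5691.58 + delivery 1792.32 = 18791.50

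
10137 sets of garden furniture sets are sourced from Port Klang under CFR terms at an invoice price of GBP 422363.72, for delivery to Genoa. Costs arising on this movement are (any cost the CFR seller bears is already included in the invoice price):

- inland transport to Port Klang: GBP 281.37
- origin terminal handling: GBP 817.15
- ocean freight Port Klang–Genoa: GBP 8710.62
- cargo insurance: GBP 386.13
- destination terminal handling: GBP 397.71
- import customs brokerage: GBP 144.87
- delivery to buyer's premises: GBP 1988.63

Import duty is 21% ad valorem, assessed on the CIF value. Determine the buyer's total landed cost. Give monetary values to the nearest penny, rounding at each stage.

Total landed cost: GBP 514058.53

CFR: the seller pays costs through ocean freight to the destination port, but not insurance.
Already in the invoice (seller's account under CFR): inland to port, origin terminal, freight — exclude.
CIF value = CFR price + insurance = 422363.72 + 386.13 = 422749.85
Import duty = 422749.85 × 21% = 88777.47
Buyer bears: insurance 386.13 + destination terminal 397.71 + brokerage 144.87 + delivery 1988.63 + duty 88777.47 = 91694.81
Landed cost = invoice 422363.72 + 91694.81 = 514058.53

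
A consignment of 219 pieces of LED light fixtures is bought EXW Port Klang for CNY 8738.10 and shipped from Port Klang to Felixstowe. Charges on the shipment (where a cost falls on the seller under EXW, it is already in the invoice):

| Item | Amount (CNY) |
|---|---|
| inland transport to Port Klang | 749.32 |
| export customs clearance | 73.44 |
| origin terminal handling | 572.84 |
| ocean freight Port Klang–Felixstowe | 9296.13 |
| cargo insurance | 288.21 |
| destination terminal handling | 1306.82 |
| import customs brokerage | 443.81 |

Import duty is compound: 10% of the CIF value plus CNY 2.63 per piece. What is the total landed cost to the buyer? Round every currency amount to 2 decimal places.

Total landed cost: CNY 24016.44

EXW: the seller makes goods available at their premises; the buyer bears all onward costs.
CIF value = EXW price + inland to port + export clearance + origin terminal + freight + insurance = 8738.10 + 749.32 + 73.44 + 572.84 + 9296.13 + 288.21 = 19718.04
Ad valorem component: 19718.04 × 10% = 1971.80
Specific component: 219 × 2.63 = 575.97
Import duty = 1971.80 + 575.97 = 2547.77
Buyer bears: inland to port 749.32 + export clearance 73.44 + origin terminal 572.84 + freight 9296.13 + insurance 288.21 + destination terminal 1306.82 + brokerage 443.81 + duty 2547.77 = 15278.34
Landed cost = invoice 8738.10 + 15278.34 = 24016.44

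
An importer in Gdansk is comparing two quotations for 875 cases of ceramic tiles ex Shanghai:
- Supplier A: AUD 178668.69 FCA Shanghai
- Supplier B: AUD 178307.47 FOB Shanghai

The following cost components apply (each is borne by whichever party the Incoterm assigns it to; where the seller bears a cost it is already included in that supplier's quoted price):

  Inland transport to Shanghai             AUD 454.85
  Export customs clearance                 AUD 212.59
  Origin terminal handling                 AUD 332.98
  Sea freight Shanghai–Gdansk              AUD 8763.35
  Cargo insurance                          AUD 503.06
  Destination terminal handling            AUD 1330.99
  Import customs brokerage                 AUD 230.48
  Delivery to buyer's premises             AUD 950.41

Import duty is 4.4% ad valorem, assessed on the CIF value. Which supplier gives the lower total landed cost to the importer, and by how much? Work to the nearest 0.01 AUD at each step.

Supplier B is cheaper by AUD 724.75

Supplier A (FCA):
CIF value = FCA price + origin terminal + freight + insurance = 178668.69 + 332.98 + 8763.35 + 503.06 = 188268.08
Import duty = 188268.08 × 4.4% = 8283.80
Buyer bears (A): 332.98 + 8763.35 + 503.06 + 1330.99 + 230.48 + 950.41 = 12111.27
Landed cost (A) = invoice 178668.69 + 12111.27 + duty 8283.80 = 199063.76
Supplier B (FOB):
CIF value = FOB price + freight + insurance = 178307.47 + 8763.35 + 503.06 = 187573.88
Import duty = 187573.88 × 4.4% = 8253.25
Buyer bears (B): 8763.35 + 503.06 + 1330.99 + 230.48 + 950.41 = 11778.29
Landed cost (B) = invoice 178307.47 + 11778.29 + duty 8253.25 = 198339.01
Difference = |199063.76 − 198339.01| = 724.75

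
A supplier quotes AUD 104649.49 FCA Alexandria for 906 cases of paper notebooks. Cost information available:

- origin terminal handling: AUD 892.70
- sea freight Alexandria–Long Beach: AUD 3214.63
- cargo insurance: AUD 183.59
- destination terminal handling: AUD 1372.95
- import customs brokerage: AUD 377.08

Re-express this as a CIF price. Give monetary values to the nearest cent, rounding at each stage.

Not relevant to the conversion: brokerage, destination terminal — on the buyer under both terms; not part of either seller's price.
From FCA to CIF, the seller additionally bears: origin terminal, freight, insurance.
CIF price = 104649.49 + 892.70 + 3214.63 + 183.59 = 108940.41

CIF price: AUD 108940.41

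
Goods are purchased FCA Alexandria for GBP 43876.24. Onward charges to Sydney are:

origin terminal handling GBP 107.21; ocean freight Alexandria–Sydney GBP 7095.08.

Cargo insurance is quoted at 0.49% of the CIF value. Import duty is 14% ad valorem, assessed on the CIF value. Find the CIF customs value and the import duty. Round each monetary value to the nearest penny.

Let C be the CIF value. C = FCA price + pre-shipment costs + freight + 0.49% × C
C − 0.49% × C = 43876.24 + 107.21 + 7095.08
0.9951 × C = 51078.53
C = 51078.53 / 0.9951 = 51330.05
Insurance premium = 0.49% × 51330.05 = 251.52
Import duty = 51330.05 × 14% = 7186.21

CIF value: GBP 51330.05; import duty: GBP 7186.21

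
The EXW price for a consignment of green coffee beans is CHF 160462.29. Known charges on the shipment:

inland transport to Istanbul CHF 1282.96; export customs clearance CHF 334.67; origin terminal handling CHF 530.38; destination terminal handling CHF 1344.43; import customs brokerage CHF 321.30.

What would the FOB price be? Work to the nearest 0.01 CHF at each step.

Not relevant to the conversion: destination terminal, brokerage — on the buyer under both terms; not part of either seller's price.
From EXW to FOB, the seller additionally bears: inland to port, export clearance, origin terminal.
FOB price = 160462.29 + 1282.96 + 334.67 + 530.38 = 162610.30

FOB price: CHF 162610.30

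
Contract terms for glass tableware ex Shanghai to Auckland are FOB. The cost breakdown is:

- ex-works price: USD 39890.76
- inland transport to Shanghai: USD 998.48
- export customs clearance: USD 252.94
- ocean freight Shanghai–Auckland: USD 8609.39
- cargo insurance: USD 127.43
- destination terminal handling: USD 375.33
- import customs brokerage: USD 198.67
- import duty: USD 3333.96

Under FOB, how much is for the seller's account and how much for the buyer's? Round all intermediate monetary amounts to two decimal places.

FOB: the seller bears costs until goods are on board at the origin port; the buyer bears freight, insurance and all costs thereafter.
Seller's account: goods 39890.76 + inland to port 998.48 + export clearance 252.94 = 41142.18
Buyer's account: freight 8609.39 + insurance 127.43 + destination terminal 375.33 + brokerage 198.67 + duty 3333.96 = 12644.78

Seller: USD 41142.18; buyer: USD 12644.78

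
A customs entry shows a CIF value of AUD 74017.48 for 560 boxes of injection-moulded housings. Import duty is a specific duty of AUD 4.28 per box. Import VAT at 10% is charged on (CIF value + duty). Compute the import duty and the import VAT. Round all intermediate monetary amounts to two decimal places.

Import duty: AUD 2396.80; import VAT: AUD 7641.43

Import duty = 560 × 4.28 = 2396.80
VAT base = CIF + duty = 74017.48 + 2396.80 = 76414.28
Import VAT = 76414.28 × 10% = 7641.43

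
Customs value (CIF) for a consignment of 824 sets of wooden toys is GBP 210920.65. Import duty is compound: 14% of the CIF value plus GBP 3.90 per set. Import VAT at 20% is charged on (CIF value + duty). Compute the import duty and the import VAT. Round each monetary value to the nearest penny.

Ad valorem component: 210920.65 × 14% = 29528.89
Specific component: 824 × 3.90 = 3213.60
Import duty = 29528.89 + 3213.60 = 32742.49
VAT base = CIF + duty = 210920.65 + 32742.49 = 243663.14
Import VAT = 243663.14 × 20% = 48732.63

Import duty: GBP 32742.49; import VAT: GBP 48732.63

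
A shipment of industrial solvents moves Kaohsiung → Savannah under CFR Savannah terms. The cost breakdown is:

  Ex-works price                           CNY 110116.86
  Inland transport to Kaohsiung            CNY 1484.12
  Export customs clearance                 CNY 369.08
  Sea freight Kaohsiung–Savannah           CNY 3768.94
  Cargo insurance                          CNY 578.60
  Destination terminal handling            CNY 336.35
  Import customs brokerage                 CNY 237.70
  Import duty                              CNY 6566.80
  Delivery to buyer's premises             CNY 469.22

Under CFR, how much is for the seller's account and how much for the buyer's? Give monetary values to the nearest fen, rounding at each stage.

CFR: the seller pays costs through ocean freight to the destination port, but not insurance.
Seller's account: goods 110116.86 + inland to port 1484.12 + export clearance 369.08 + freight 3768.94 = 115739.00
Buyer's account: insurance 578.60 + destination terminal 336.35 + brokerage 237.70 + duty 6566.80 + delivery 469.22 = 8188.67

Seller: CNY 115739.00; buyer: CNY 8188.67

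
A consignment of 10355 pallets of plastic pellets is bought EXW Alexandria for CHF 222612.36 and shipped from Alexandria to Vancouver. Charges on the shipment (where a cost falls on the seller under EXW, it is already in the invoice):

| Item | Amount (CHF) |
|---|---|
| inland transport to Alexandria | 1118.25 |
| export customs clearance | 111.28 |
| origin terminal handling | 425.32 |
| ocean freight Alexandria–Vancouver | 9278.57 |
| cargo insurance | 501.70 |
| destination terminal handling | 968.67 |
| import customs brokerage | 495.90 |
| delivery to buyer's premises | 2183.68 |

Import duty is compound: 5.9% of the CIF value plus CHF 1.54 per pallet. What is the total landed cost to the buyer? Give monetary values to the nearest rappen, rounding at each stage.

EXW: the seller makes goods available at their premises; the buyer bears all onward costs.
CIF value = EXW price + inland to port + export clearance + origin terminal + freight + insurance = 222612.36 + 1118.25 + 111.28 + 425.32 + 9278.57 + 501.70 = 234047.48
Ad valorem component: 234047.48 × 5.9% = 13808.80
Specific component: 10355 × 1.54 = 15946.70
Import duty = 13808.80 + 15946.70 = 29755.50
Buyer bears: inland to port 1118.25 + export clearance 111.28 + origin terminal 425.32 + freight 9278.57 + insurance 501.70 + destination terminal 968.67 + brokerage 495.90 + delivery 2183.68 + duty 29755.50 = 44838.87
Landed cost = invoice 222612.36 + 44838.87 = 267451.23

Total landed cost: CHF 267451.23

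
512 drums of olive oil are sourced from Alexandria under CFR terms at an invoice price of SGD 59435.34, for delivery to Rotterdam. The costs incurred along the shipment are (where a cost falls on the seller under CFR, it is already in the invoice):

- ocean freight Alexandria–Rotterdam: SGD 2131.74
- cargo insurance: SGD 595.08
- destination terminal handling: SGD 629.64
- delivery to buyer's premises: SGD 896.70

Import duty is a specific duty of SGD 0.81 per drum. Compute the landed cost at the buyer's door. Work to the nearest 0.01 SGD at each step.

CFR: the seller pays costs through ocean freight to the destination port, but not insurance.
Already in the invoice (seller's account under CFR): freight — exclude.
CIF value = CFR price + insurance = 59435.34 + 595.08 = 60030.42
Import duty = 512 × 0.81 = 414.72
Buyer bears: insurance 595.08 + destination terminal 629.64 + delivery 896.70 + duty 414.72 = 2536.14
Landed cost = invoice 59435.34 + 2536.14 = 61971.48

Total landed cost: SGD 61971.48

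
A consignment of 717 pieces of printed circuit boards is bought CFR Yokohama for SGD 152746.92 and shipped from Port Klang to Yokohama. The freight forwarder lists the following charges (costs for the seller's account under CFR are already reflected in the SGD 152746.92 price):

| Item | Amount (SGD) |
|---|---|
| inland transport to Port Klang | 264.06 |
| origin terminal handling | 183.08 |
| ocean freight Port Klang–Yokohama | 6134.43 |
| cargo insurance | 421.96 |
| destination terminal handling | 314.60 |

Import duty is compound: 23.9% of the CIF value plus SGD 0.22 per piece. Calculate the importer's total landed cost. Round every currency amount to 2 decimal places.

CFR: the seller pays costs through ocean freight to the destination port, but not insurance.
Already in the invoice (seller's account under CFR): inland to port, origin terminal, freight — exclude.
CIF value = CFR price + insurance = 152746.92 + 421.96 = 153168.88
Ad valorem component: 153168.88 × 23.9% = 36607.36
Specific component: 717 × 0.22 = 157.74
Import duty = 36607.36 + 157.74 = 36765.10
Buyer bears: insurance 421.96 + destination terminal 314.60 + duty 36765.10 = 37501.66
Landed cost = invoice 152746.92 + 37501.66 = 190248.58

Total landed cost: SGD 190248.58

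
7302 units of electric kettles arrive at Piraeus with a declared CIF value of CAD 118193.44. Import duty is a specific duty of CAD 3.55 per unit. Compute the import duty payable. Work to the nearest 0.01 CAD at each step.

Import duty = 7302 × 3.55 = 25922.10

Import duty: CAD 25922.10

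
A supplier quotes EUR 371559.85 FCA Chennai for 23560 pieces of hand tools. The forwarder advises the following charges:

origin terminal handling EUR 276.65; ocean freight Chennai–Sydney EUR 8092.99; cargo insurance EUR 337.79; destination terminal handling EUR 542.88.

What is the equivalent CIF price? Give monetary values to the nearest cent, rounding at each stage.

CIF price: EUR 380267.28

Not relevant to the conversion: destination terminal — on the buyer under both terms; not part of either seller's price.
From FCA to CIF, the seller additionally bears: origin terminal, freight, insurance.
CIF price = 371559.85 + 276.65 + 8092.99 + 337.79 = 380267.28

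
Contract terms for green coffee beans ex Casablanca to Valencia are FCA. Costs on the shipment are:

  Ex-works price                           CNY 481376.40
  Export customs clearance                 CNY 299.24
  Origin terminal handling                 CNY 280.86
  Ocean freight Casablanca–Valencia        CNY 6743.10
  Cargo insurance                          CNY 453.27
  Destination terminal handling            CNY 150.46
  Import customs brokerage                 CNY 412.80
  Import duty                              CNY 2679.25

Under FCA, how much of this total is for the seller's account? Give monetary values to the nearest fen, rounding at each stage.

Seller's account: CNY 481675.64

FCA: the seller delivers export-cleared goods to the carrier; the buyer bears costs from that point.
Seller's account: goods 481376.40 + export clearance 299.24 = 481675.64
Buyer's account: origin terminal 280.86 + freight 6743.10 + insurance 453.27 + destination terminal 150.46 + brokerage 412.80 + duty 2679.25 = 10719.74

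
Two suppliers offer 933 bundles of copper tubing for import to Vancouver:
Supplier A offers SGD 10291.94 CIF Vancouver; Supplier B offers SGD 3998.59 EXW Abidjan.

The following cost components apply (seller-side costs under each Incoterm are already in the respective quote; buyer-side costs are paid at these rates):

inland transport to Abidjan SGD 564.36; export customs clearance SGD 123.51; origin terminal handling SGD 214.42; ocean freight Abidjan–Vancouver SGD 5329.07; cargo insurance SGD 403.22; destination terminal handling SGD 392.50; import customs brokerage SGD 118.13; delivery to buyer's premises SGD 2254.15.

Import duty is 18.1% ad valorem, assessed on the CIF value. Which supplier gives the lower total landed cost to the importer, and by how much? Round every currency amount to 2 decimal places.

Supplier A is cheaper by SGD 402.99

Supplier A (CIF):
The CIF price already equals the CIF value: 10291.94
Import duty = 10291.94 × 18.1% = 1862.84
Buyer bears (A): 392.50 + 118.13 + 2254.15 = 2764.78
Landed cost (A) = invoice 10291.94 + 2764.78 + duty 1862.84 = 14919.56
Supplier B (EXW):
CIF value = EXW price + inland to port + export clearance + origin terminal + freight + insurance = 3998.59 + 564.36 + 123.51 + 214.42 + 5329.07 + 403.22 = 10633.17
Import duty = 10633.17 × 18.1% = 1924.60
Buyer bears (B): 564.36 + 123.51 + 214.42 + 5329.07 + 403.22 + 392.50 + 118.13 + 2254.15 = 9399.36
Landed cost (B) = invoice 3998.59 + 9399.36 + duty 1924.60 = 15322.55
Difference = |14919.56 − 15322.55| = 402.99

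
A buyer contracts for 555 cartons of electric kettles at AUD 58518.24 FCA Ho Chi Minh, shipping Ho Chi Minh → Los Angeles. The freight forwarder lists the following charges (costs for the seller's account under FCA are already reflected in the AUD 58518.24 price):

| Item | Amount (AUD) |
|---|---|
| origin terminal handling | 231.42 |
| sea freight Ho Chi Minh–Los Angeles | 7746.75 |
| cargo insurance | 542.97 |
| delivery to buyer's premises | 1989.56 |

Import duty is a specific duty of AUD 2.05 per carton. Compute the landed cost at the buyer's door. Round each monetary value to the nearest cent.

FCA: the seller delivers export-cleared goods to the carrier; the buyer bears costs from that point.
CIF value = FCA price + origin terminal + freight + insurance = 58518.24 + 231.42 + 7746.75 + 542.97 = 67039.38
Import duty = 555 × 2.05 = 1137.75
Buyer bears: origin terminal 231.42 + freight 7746.75 + insurance 542.97 + delivery 1989.56 + duty 1137.75 = 11648.45
Landed cost = invoice 58518.24 + 11648.45 = 70166.69

Total landed cost: AUD 70166.69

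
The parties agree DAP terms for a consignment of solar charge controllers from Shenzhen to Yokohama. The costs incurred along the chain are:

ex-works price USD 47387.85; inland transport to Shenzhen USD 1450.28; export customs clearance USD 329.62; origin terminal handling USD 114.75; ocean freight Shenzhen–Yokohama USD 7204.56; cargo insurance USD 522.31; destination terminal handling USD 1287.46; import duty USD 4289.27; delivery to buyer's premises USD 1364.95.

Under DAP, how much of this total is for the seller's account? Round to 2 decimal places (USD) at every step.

Seller's account: USD 59661.78

DAP: the seller bears all costs to the named destination except import duty and clearance.
Seller's account: goods 47387.85 + inland to port 1450.28 + export clearance 329.62 + origin terminal 114.75 + freight 7204.56 + insurance 522.31 + destination terminal 1287.46 + delivery 1364.95 = 59661.78
Buyer's account: duty 4289.27 = 4289.27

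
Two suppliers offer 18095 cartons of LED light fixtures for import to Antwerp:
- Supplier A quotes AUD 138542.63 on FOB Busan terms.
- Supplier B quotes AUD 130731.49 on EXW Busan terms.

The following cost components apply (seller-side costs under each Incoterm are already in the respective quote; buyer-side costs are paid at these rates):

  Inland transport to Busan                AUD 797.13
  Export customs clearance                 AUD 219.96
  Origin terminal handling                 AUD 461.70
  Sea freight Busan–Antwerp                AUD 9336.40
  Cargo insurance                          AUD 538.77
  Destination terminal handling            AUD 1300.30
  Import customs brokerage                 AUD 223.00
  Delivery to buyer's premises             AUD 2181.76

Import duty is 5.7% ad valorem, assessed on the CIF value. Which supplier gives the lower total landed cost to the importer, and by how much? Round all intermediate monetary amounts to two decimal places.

Supplier A (FOB):
CIF value = FOB price + freight + insurance = 138542.63 + 9336.40 + 538.77 = 148417.80
Import duty = 148417.80 × 5.7% = 8459.81
Buyer bears (A): 9336.40 + 538.77 + 1300.30 + 223.00 + 2181.76 = 13580.23
Landed cost (A) = invoice 138542.63 + 13580.23 + duty 8459.81 = 160582.67
Supplier B (EXW):
CIF value = EXW price + inland to port + export clearance + origin terminal + freight + insurance = 130731.49 + 797.13 + 219.96 + 461.70 + 9336.40 + 538.77 = 142085.45
Import duty = 142085.45 × 5.7% = 8098.87
Buyer bears (B): 797.13 + 219.96 + 461.70 + 9336.40 + 538.77 + 1300.30 + 223.00 + 2181.76 = 15059.02
Landed cost (B) = invoice 130731.49 + 15059.02 + duty 8098.87 = 153889.38
Difference = |160582.67 − 153889.38| = 6693.29

Supplier B is cheaper by AUD 6693.29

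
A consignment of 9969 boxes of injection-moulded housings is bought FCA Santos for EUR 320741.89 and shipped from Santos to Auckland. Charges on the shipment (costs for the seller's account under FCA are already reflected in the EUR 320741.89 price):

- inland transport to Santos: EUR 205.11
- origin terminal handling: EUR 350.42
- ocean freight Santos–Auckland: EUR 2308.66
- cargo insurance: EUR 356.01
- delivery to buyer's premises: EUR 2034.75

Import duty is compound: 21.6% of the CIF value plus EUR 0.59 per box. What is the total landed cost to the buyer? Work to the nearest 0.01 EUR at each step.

FCA: the seller delivers export-cleared goods to the carrier; the buyer bears costs from that point.
Already in the invoice (seller's account under FCA): inland to port — exclude.
CIF value = FCA price + origin terminal + freight + insurance = 320741.89 + 350.42 + 2308.66 + 356.01 = 323756.98
Ad valorem component: 323756.98 × 21.6% = 69931.51
Specific component: 9969 × 0.59 = 5881.71
Import duty = 69931.51 + 5881.71 = 75813.22
Buyer bears: origin terminal 350.42 + freight 2308.66 + insurance 356.01 + delivery 2034.75 + duty 75813.22 = 80863.06
Landed cost = invoice 320741.89 + 80863.06 = 401604.95

Total landed cost: EUR 401604.95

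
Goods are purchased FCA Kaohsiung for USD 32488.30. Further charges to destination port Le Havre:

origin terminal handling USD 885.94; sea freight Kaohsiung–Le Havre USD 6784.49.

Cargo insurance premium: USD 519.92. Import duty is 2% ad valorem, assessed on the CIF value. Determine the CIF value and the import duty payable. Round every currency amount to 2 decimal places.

CIF value: USD 40678.65; import duty: USD 813.57

CIF = FCA price + pre-shipment costs + freight + insurance
CIF = 32488.30 + 885.94 + 6784.49 + 519.92 = 40678.65
Import duty = 40678.65 × 2% = 813.57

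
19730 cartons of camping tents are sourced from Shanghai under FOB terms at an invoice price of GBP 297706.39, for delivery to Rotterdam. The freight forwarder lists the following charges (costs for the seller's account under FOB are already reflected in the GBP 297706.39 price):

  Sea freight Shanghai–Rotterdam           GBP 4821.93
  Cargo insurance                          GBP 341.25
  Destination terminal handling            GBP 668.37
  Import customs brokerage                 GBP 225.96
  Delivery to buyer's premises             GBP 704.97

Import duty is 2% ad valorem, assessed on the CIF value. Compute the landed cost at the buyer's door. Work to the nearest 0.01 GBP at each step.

FOB: the seller bears costs until goods are on board at the origin port; the buyer bears freight, insurance and all costs thereafter.
CIF value = FOB price + freight + insurance = 297706.39 + 4821.93 + 341.25 = 302869.57
Import duty = 302869.57 × 2% = 6057.39
Buyer bears: freight 4821.93 + insurance 341.25 + destination terminal 668.37 + brokerage 225.96 + delivery 704.97 + duty 6057.39 = 12819.87
Landed cost = invoice 297706.39 + 12819.87 = 310526.26

Total landed cost: GBP 310526.26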